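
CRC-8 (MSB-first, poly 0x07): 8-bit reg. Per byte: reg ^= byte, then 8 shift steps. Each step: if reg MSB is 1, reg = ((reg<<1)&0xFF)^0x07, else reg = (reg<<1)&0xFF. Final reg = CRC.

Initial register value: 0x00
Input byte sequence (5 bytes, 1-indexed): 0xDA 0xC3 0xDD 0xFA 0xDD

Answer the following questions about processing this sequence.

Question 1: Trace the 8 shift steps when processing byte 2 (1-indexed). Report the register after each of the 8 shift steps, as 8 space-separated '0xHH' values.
After byte 1 (0xDA): reg=0x08
Register before byte 2: 0x08
After XOR with byte 0xC3: 0xCB

Answer: 0x91 0x25 0x4A 0x94 0x2F 0x5E 0xBC 0x7F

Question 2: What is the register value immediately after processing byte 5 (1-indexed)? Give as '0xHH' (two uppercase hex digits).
After byte 1 (0xDA): reg=0x08
After byte 2 (0xC3): reg=0x7F
After byte 3 (0xDD): reg=0x67
After byte 4 (0xFA): reg=0xDA
After byte 5 (0xDD): reg=0x15

Answer: 0x15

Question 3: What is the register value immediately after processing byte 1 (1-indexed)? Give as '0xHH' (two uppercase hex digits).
Answer: 0x08

Derivation:
After byte 1 (0xDA): reg=0x08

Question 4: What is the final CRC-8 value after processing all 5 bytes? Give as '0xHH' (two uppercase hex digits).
After byte 1 (0xDA): reg=0x08
After byte 2 (0xC3): reg=0x7F
After byte 3 (0xDD): reg=0x67
After byte 4 (0xFA): reg=0xDA
After byte 5 (0xDD): reg=0x15

Answer: 0x15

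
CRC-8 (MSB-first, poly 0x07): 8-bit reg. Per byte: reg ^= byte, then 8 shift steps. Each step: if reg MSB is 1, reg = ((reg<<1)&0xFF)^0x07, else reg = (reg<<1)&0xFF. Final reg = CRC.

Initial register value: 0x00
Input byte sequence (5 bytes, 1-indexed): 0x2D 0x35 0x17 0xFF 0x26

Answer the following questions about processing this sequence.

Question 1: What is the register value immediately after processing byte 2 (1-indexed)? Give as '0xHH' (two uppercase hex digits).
After byte 1 (0x2D): reg=0xC3
After byte 2 (0x35): reg=0xCC

Answer: 0xCC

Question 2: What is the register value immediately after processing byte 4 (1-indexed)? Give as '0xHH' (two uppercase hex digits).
Answer: 0xDE

Derivation:
After byte 1 (0x2D): reg=0xC3
After byte 2 (0x35): reg=0xCC
After byte 3 (0x17): reg=0x0F
After byte 4 (0xFF): reg=0xDE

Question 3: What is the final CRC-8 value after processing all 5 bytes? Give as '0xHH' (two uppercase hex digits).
After byte 1 (0x2D): reg=0xC3
After byte 2 (0x35): reg=0xCC
After byte 3 (0x17): reg=0x0F
After byte 4 (0xFF): reg=0xDE
After byte 5 (0x26): reg=0xE6

Answer: 0xE6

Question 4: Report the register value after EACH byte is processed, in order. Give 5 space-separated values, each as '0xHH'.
0xC3 0xCC 0x0F 0xDE 0xE6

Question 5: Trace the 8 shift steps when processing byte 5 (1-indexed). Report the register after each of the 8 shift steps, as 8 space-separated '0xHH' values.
After byte 1 (0x2D): reg=0xC3
After byte 2 (0x35): reg=0xCC
After byte 3 (0x17): reg=0x0F
After byte 4 (0xFF): reg=0xDE
Register before byte 5: 0xDE
After XOR with byte 0x26: 0xF8

Answer: 0xF7 0xE9 0xD5 0xAD 0x5D 0xBA 0x73 0xE6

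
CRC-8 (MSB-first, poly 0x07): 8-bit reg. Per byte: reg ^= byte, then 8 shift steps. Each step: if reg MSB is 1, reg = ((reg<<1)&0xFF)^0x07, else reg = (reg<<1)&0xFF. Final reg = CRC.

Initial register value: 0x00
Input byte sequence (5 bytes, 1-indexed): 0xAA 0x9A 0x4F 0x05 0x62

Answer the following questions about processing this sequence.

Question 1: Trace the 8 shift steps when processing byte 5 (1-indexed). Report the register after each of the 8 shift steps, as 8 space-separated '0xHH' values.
After byte 1 (0xAA): reg=0x5F
After byte 2 (0x9A): reg=0x55
After byte 3 (0x4F): reg=0x46
After byte 4 (0x05): reg=0xCE
Register before byte 5: 0xCE
After XOR with byte 0x62: 0xAC

Answer: 0x5F 0xBE 0x7B 0xF6 0xEB 0xD1 0xA5 0x4D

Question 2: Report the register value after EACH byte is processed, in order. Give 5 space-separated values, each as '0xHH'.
0x5F 0x55 0x46 0xCE 0x4D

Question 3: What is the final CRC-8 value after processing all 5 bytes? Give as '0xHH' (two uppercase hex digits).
After byte 1 (0xAA): reg=0x5F
After byte 2 (0x9A): reg=0x55
After byte 3 (0x4F): reg=0x46
After byte 4 (0x05): reg=0xCE
After byte 5 (0x62): reg=0x4D

Answer: 0x4D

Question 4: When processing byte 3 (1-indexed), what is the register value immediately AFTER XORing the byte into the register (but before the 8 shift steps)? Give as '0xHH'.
Register before byte 3: 0x55
Byte 3: 0x4F
0x55 XOR 0x4F = 0x1A

Answer: 0x1A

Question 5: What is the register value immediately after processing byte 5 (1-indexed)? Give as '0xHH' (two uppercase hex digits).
After byte 1 (0xAA): reg=0x5F
After byte 2 (0x9A): reg=0x55
After byte 3 (0x4F): reg=0x46
After byte 4 (0x05): reg=0xCE
After byte 5 (0x62): reg=0x4D

Answer: 0x4D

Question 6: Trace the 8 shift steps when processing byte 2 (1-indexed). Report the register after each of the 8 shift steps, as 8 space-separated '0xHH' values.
Answer: 0x8D 0x1D 0x3A 0x74 0xE8 0xD7 0xA9 0x55

Derivation:
After byte 1 (0xAA): reg=0x5F
Register before byte 2: 0x5F
After XOR with byte 0x9A: 0xC5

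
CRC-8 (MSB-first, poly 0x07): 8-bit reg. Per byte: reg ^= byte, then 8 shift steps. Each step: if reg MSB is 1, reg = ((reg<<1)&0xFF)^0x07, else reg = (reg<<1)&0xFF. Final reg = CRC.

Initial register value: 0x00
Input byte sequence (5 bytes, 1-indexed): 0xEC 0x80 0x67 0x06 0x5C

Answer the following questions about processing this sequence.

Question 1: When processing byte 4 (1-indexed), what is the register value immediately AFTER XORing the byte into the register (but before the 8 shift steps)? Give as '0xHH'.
Register before byte 4: 0xB0
Byte 4: 0x06
0xB0 XOR 0x06 = 0xB6

Answer: 0xB6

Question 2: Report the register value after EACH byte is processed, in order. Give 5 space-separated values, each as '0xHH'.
0x8A 0x36 0xB0 0x0B 0xA2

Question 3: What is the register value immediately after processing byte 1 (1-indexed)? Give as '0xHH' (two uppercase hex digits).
After byte 1 (0xEC): reg=0x8A

Answer: 0x8A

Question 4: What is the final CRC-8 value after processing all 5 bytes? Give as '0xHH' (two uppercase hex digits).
Answer: 0xA2

Derivation:
After byte 1 (0xEC): reg=0x8A
After byte 2 (0x80): reg=0x36
After byte 3 (0x67): reg=0xB0
After byte 4 (0x06): reg=0x0B
After byte 5 (0x5C): reg=0xA2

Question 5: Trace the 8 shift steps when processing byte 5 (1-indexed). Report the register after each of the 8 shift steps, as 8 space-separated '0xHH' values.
After byte 1 (0xEC): reg=0x8A
After byte 2 (0x80): reg=0x36
After byte 3 (0x67): reg=0xB0
After byte 4 (0x06): reg=0x0B
Register before byte 5: 0x0B
After XOR with byte 0x5C: 0x57

Answer: 0xAE 0x5B 0xB6 0x6B 0xD6 0xAB 0x51 0xA2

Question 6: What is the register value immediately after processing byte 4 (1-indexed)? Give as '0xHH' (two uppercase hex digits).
Answer: 0x0B

Derivation:
After byte 1 (0xEC): reg=0x8A
After byte 2 (0x80): reg=0x36
After byte 3 (0x67): reg=0xB0
After byte 4 (0x06): reg=0x0B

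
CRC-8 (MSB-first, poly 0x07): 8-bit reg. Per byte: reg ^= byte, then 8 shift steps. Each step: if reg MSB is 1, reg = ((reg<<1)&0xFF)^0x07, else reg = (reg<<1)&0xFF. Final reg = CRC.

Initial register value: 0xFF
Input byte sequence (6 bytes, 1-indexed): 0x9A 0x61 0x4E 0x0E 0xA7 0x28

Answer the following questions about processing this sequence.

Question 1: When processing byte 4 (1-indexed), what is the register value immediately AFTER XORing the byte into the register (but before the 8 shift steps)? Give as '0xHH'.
Register before byte 4: 0x08
Byte 4: 0x0E
0x08 XOR 0x0E = 0x06

Answer: 0x06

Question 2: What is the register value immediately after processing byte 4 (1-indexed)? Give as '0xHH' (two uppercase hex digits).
Answer: 0x12

Derivation:
After byte 1 (0x9A): reg=0x3C
After byte 2 (0x61): reg=0x94
After byte 3 (0x4E): reg=0x08
After byte 4 (0x0E): reg=0x12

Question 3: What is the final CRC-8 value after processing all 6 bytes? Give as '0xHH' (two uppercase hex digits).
After byte 1 (0x9A): reg=0x3C
After byte 2 (0x61): reg=0x94
After byte 3 (0x4E): reg=0x08
After byte 4 (0x0E): reg=0x12
After byte 5 (0xA7): reg=0x02
After byte 6 (0x28): reg=0xD6

Answer: 0xD6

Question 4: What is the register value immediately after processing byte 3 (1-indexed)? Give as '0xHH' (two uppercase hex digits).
After byte 1 (0x9A): reg=0x3C
After byte 2 (0x61): reg=0x94
After byte 3 (0x4E): reg=0x08

Answer: 0x08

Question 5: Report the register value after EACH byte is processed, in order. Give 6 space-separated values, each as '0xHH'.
0x3C 0x94 0x08 0x12 0x02 0xD6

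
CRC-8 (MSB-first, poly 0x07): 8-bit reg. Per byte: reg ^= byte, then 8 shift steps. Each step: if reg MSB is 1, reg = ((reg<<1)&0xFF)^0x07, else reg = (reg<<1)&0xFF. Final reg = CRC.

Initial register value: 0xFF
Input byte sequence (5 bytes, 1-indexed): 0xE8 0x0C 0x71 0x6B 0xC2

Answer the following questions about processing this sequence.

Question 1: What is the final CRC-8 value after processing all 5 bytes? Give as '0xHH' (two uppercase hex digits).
After byte 1 (0xE8): reg=0x65
After byte 2 (0x0C): reg=0x18
After byte 3 (0x71): reg=0x18
After byte 4 (0x6B): reg=0x5E
After byte 5 (0xC2): reg=0xDD

Answer: 0xDD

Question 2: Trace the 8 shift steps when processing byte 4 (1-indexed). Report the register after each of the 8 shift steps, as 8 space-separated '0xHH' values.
Answer: 0xE6 0xCB 0x91 0x25 0x4A 0x94 0x2F 0x5E

Derivation:
After byte 1 (0xE8): reg=0x65
After byte 2 (0x0C): reg=0x18
After byte 3 (0x71): reg=0x18
Register before byte 4: 0x18
After XOR with byte 0x6B: 0x73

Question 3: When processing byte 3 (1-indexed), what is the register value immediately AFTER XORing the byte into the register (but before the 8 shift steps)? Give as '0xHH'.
Answer: 0x69

Derivation:
Register before byte 3: 0x18
Byte 3: 0x71
0x18 XOR 0x71 = 0x69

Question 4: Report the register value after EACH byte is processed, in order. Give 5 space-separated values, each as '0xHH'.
0x65 0x18 0x18 0x5E 0xDD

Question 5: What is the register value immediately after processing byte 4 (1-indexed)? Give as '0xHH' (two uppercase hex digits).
Answer: 0x5E

Derivation:
After byte 1 (0xE8): reg=0x65
After byte 2 (0x0C): reg=0x18
After byte 3 (0x71): reg=0x18
After byte 4 (0x6B): reg=0x5E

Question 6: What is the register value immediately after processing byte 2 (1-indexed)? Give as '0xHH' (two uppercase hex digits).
After byte 1 (0xE8): reg=0x65
After byte 2 (0x0C): reg=0x18

Answer: 0x18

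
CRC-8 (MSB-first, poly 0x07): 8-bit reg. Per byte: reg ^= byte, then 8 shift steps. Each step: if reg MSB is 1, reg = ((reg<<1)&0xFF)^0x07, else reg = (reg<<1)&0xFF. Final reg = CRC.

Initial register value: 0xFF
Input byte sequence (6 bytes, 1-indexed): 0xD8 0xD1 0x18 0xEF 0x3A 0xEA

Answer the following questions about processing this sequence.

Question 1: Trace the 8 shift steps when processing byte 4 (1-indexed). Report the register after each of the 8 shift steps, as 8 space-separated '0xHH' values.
Answer: 0xBA 0x73 0xE6 0xCB 0x91 0x25 0x4A 0x94

Derivation:
After byte 1 (0xD8): reg=0xF5
After byte 2 (0xD1): reg=0xFC
After byte 3 (0x18): reg=0xB2
Register before byte 4: 0xB2
After XOR with byte 0xEF: 0x5D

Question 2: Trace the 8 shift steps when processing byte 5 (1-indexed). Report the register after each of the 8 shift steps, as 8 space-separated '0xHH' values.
After byte 1 (0xD8): reg=0xF5
After byte 2 (0xD1): reg=0xFC
After byte 3 (0x18): reg=0xB2
After byte 4 (0xEF): reg=0x94
Register before byte 5: 0x94
After XOR with byte 0x3A: 0xAE

Answer: 0x5B 0xB6 0x6B 0xD6 0xAB 0x51 0xA2 0x43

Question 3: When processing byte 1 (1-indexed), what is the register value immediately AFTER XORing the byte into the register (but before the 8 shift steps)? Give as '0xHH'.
Answer: 0x27

Derivation:
Register before byte 1: 0xFF
Byte 1: 0xD8
0xFF XOR 0xD8 = 0x27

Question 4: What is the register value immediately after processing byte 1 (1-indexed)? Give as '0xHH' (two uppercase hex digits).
After byte 1 (0xD8): reg=0xF5

Answer: 0xF5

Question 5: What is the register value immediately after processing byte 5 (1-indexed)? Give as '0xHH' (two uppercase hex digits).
After byte 1 (0xD8): reg=0xF5
After byte 2 (0xD1): reg=0xFC
After byte 3 (0x18): reg=0xB2
After byte 4 (0xEF): reg=0x94
After byte 5 (0x3A): reg=0x43

Answer: 0x43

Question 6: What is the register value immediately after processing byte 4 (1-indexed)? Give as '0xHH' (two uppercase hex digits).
Answer: 0x94

Derivation:
After byte 1 (0xD8): reg=0xF5
After byte 2 (0xD1): reg=0xFC
After byte 3 (0x18): reg=0xB2
After byte 4 (0xEF): reg=0x94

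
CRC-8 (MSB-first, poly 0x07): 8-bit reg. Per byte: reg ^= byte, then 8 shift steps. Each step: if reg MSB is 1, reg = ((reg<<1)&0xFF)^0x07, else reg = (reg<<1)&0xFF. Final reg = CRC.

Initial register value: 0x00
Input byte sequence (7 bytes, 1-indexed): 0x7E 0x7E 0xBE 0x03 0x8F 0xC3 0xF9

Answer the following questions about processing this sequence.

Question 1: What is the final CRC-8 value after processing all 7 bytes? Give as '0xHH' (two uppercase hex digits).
Answer: 0xAD

Derivation:
After byte 1 (0x7E): reg=0x7D
After byte 2 (0x7E): reg=0x09
After byte 3 (0xBE): reg=0x0C
After byte 4 (0x03): reg=0x2D
After byte 5 (0x8F): reg=0x67
After byte 6 (0xC3): reg=0x75
After byte 7 (0xF9): reg=0xAD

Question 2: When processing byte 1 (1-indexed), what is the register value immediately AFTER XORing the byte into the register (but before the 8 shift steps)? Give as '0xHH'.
Answer: 0x7E

Derivation:
Register before byte 1: 0x00
Byte 1: 0x7E
0x00 XOR 0x7E = 0x7E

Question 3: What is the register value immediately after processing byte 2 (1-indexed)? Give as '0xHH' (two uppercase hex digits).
After byte 1 (0x7E): reg=0x7D
After byte 2 (0x7E): reg=0x09

Answer: 0x09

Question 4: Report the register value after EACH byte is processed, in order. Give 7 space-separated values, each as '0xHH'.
0x7D 0x09 0x0C 0x2D 0x67 0x75 0xAD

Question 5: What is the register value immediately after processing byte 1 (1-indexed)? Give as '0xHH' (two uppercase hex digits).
Answer: 0x7D

Derivation:
After byte 1 (0x7E): reg=0x7D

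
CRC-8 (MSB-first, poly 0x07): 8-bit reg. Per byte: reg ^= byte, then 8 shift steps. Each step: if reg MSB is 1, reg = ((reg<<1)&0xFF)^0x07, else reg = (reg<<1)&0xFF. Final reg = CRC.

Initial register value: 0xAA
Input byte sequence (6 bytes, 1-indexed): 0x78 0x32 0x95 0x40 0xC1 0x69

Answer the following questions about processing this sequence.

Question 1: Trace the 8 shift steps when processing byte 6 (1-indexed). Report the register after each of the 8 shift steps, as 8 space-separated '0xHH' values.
After byte 1 (0x78): reg=0x30
After byte 2 (0x32): reg=0x0E
After byte 3 (0x95): reg=0xC8
After byte 4 (0x40): reg=0xB1
After byte 5 (0xC1): reg=0x57
Register before byte 6: 0x57
After XOR with byte 0x69: 0x3E

Answer: 0x7C 0xF8 0xF7 0xE9 0xD5 0xAD 0x5D 0xBA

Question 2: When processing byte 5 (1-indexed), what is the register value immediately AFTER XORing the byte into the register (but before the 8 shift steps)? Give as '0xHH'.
Register before byte 5: 0xB1
Byte 5: 0xC1
0xB1 XOR 0xC1 = 0x70

Answer: 0x70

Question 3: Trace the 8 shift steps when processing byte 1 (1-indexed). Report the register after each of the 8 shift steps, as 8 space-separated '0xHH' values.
Answer: 0xA3 0x41 0x82 0x03 0x06 0x0C 0x18 0x30

Derivation:
Register before byte 1: 0xAA
After XOR with byte 0x78: 0xD2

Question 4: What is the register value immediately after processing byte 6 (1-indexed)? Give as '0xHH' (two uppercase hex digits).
Answer: 0xBA

Derivation:
After byte 1 (0x78): reg=0x30
After byte 2 (0x32): reg=0x0E
After byte 3 (0x95): reg=0xC8
After byte 4 (0x40): reg=0xB1
After byte 5 (0xC1): reg=0x57
After byte 6 (0x69): reg=0xBA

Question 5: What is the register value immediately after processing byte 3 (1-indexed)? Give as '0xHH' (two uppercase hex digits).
After byte 1 (0x78): reg=0x30
After byte 2 (0x32): reg=0x0E
After byte 3 (0x95): reg=0xC8

Answer: 0xC8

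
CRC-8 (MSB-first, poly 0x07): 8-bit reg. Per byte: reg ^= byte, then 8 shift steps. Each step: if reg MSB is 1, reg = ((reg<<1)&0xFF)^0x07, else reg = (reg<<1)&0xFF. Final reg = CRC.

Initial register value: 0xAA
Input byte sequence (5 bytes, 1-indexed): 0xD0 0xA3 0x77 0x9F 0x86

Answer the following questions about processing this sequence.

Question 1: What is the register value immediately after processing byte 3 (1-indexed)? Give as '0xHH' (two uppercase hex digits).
Answer: 0x85

Derivation:
After byte 1 (0xD0): reg=0x61
After byte 2 (0xA3): reg=0x40
After byte 3 (0x77): reg=0x85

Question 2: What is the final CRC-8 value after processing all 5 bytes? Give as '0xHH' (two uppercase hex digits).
Answer: 0x4E

Derivation:
After byte 1 (0xD0): reg=0x61
After byte 2 (0xA3): reg=0x40
After byte 3 (0x77): reg=0x85
After byte 4 (0x9F): reg=0x46
After byte 5 (0x86): reg=0x4E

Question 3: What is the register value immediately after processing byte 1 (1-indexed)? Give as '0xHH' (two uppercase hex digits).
After byte 1 (0xD0): reg=0x61

Answer: 0x61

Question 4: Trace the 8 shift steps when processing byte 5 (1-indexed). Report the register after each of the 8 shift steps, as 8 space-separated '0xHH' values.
After byte 1 (0xD0): reg=0x61
After byte 2 (0xA3): reg=0x40
After byte 3 (0x77): reg=0x85
After byte 4 (0x9F): reg=0x46
Register before byte 5: 0x46
After XOR with byte 0x86: 0xC0

Answer: 0x87 0x09 0x12 0x24 0x48 0x90 0x27 0x4E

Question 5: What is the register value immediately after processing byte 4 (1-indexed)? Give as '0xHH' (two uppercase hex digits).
After byte 1 (0xD0): reg=0x61
After byte 2 (0xA3): reg=0x40
After byte 3 (0x77): reg=0x85
After byte 4 (0x9F): reg=0x46

Answer: 0x46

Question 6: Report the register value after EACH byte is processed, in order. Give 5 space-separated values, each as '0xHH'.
0x61 0x40 0x85 0x46 0x4E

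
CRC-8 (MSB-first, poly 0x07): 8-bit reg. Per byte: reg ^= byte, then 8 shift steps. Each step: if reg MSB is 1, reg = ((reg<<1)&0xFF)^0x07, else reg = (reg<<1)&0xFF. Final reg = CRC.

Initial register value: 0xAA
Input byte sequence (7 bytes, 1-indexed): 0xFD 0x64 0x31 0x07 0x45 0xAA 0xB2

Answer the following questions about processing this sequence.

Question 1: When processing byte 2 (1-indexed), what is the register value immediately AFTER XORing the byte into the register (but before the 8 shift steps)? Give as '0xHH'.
Register before byte 2: 0xA2
Byte 2: 0x64
0xA2 XOR 0x64 = 0xC6

Answer: 0xC6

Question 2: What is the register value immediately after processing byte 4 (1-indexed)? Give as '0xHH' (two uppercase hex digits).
After byte 1 (0xFD): reg=0xA2
After byte 2 (0x64): reg=0x5C
After byte 3 (0x31): reg=0x04
After byte 4 (0x07): reg=0x09

Answer: 0x09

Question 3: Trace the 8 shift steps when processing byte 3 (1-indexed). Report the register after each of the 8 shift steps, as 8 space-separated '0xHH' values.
After byte 1 (0xFD): reg=0xA2
After byte 2 (0x64): reg=0x5C
Register before byte 3: 0x5C
After XOR with byte 0x31: 0x6D

Answer: 0xDA 0xB3 0x61 0xC2 0x83 0x01 0x02 0x04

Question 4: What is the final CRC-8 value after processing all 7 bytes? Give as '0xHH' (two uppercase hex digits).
After byte 1 (0xFD): reg=0xA2
After byte 2 (0x64): reg=0x5C
After byte 3 (0x31): reg=0x04
After byte 4 (0x07): reg=0x09
After byte 5 (0x45): reg=0xE3
After byte 6 (0xAA): reg=0xF8
After byte 7 (0xB2): reg=0xF1

Answer: 0xF1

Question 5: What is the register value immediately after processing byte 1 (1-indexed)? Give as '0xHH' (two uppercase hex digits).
Answer: 0xA2

Derivation:
After byte 1 (0xFD): reg=0xA2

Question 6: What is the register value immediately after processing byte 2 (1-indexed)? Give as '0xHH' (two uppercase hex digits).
Answer: 0x5C

Derivation:
After byte 1 (0xFD): reg=0xA2
After byte 2 (0x64): reg=0x5C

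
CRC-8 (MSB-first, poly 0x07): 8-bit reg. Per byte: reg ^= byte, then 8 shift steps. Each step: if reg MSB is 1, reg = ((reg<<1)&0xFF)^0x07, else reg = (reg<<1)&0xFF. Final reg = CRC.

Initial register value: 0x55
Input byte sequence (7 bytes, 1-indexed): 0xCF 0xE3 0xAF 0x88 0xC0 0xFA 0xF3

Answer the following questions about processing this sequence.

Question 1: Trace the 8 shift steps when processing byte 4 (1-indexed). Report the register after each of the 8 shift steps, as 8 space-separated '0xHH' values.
Answer: 0x3B 0x76 0xEC 0xDF 0xB9 0x75 0xEA 0xD3

Derivation:
After byte 1 (0xCF): reg=0xCF
After byte 2 (0xE3): reg=0xC4
After byte 3 (0xAF): reg=0x16
Register before byte 4: 0x16
After XOR with byte 0x88: 0x9E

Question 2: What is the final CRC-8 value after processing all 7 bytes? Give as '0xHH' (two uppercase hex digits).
After byte 1 (0xCF): reg=0xCF
After byte 2 (0xE3): reg=0xC4
After byte 3 (0xAF): reg=0x16
After byte 4 (0x88): reg=0xD3
After byte 5 (0xC0): reg=0x79
After byte 6 (0xFA): reg=0x80
After byte 7 (0xF3): reg=0x5E

Answer: 0x5E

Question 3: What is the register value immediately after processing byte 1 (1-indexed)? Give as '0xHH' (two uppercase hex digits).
Answer: 0xCF

Derivation:
After byte 1 (0xCF): reg=0xCF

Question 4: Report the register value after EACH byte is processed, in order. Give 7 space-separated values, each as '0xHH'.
0xCF 0xC4 0x16 0xD3 0x79 0x80 0x5E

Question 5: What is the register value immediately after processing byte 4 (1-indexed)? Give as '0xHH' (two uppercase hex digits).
After byte 1 (0xCF): reg=0xCF
After byte 2 (0xE3): reg=0xC4
After byte 3 (0xAF): reg=0x16
After byte 4 (0x88): reg=0xD3

Answer: 0xD3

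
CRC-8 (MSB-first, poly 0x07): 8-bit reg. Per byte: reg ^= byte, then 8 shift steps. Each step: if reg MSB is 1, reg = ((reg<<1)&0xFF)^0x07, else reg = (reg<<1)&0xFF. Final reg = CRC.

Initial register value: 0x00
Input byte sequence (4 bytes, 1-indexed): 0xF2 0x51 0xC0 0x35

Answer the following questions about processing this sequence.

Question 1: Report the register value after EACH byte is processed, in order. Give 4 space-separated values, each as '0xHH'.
0xD0 0x8E 0xED 0x06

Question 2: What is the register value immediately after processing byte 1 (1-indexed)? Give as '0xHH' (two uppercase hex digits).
After byte 1 (0xF2): reg=0xD0

Answer: 0xD0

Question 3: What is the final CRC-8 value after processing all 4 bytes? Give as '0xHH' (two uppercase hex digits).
Answer: 0x06

Derivation:
After byte 1 (0xF2): reg=0xD0
After byte 2 (0x51): reg=0x8E
After byte 3 (0xC0): reg=0xED
After byte 4 (0x35): reg=0x06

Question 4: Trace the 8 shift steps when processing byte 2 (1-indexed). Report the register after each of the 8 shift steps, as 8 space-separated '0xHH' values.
After byte 1 (0xF2): reg=0xD0
Register before byte 2: 0xD0
After XOR with byte 0x51: 0x81

Answer: 0x05 0x0A 0x14 0x28 0x50 0xA0 0x47 0x8E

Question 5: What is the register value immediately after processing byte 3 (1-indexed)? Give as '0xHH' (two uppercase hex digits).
After byte 1 (0xF2): reg=0xD0
After byte 2 (0x51): reg=0x8E
After byte 3 (0xC0): reg=0xED

Answer: 0xED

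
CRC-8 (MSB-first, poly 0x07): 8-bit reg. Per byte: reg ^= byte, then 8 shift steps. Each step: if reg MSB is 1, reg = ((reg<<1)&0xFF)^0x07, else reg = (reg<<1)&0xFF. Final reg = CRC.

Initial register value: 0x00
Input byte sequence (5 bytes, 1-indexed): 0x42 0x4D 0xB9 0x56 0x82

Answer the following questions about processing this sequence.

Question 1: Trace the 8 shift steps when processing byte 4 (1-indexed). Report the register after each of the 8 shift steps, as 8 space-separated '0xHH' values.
After byte 1 (0x42): reg=0xC9
After byte 2 (0x4D): reg=0x95
After byte 3 (0xB9): reg=0xC4
Register before byte 4: 0xC4
After XOR with byte 0x56: 0x92

Answer: 0x23 0x46 0x8C 0x1F 0x3E 0x7C 0xF8 0xF7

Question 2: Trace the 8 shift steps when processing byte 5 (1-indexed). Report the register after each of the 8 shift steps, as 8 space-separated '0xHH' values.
Answer: 0xEA 0xD3 0xA1 0x45 0x8A 0x13 0x26 0x4C

Derivation:
After byte 1 (0x42): reg=0xC9
After byte 2 (0x4D): reg=0x95
After byte 3 (0xB9): reg=0xC4
After byte 4 (0x56): reg=0xF7
Register before byte 5: 0xF7
After XOR with byte 0x82: 0x75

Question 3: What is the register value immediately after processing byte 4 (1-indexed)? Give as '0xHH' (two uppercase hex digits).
Answer: 0xF7

Derivation:
After byte 1 (0x42): reg=0xC9
After byte 2 (0x4D): reg=0x95
After byte 3 (0xB9): reg=0xC4
After byte 4 (0x56): reg=0xF7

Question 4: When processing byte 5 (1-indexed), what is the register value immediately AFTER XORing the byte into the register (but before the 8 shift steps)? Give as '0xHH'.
Register before byte 5: 0xF7
Byte 5: 0x82
0xF7 XOR 0x82 = 0x75

Answer: 0x75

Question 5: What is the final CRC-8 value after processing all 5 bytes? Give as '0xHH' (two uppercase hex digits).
After byte 1 (0x42): reg=0xC9
After byte 2 (0x4D): reg=0x95
After byte 3 (0xB9): reg=0xC4
After byte 4 (0x56): reg=0xF7
After byte 5 (0x82): reg=0x4C

Answer: 0x4C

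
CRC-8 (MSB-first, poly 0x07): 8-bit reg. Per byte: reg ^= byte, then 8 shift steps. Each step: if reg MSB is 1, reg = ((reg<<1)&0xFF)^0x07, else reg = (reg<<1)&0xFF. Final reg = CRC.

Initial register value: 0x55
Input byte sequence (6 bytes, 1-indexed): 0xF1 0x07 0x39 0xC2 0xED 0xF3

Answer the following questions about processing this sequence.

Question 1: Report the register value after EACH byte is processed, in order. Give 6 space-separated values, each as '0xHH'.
0x75 0x59 0x27 0xB5 0x8F 0x73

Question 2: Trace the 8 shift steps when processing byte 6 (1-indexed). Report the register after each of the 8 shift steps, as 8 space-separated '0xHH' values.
After byte 1 (0xF1): reg=0x75
After byte 2 (0x07): reg=0x59
After byte 3 (0x39): reg=0x27
After byte 4 (0xC2): reg=0xB5
After byte 5 (0xED): reg=0x8F
Register before byte 6: 0x8F
After XOR with byte 0xF3: 0x7C

Answer: 0xF8 0xF7 0xE9 0xD5 0xAD 0x5D 0xBA 0x73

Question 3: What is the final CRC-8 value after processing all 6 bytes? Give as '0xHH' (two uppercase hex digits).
Answer: 0x73

Derivation:
After byte 1 (0xF1): reg=0x75
After byte 2 (0x07): reg=0x59
After byte 3 (0x39): reg=0x27
After byte 4 (0xC2): reg=0xB5
After byte 5 (0xED): reg=0x8F
After byte 6 (0xF3): reg=0x73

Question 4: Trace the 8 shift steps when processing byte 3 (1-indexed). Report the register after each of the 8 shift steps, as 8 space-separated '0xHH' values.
After byte 1 (0xF1): reg=0x75
After byte 2 (0x07): reg=0x59
Register before byte 3: 0x59
After XOR with byte 0x39: 0x60

Answer: 0xC0 0x87 0x09 0x12 0x24 0x48 0x90 0x27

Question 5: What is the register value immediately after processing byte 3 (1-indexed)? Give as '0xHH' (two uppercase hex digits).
Answer: 0x27

Derivation:
After byte 1 (0xF1): reg=0x75
After byte 2 (0x07): reg=0x59
After byte 3 (0x39): reg=0x27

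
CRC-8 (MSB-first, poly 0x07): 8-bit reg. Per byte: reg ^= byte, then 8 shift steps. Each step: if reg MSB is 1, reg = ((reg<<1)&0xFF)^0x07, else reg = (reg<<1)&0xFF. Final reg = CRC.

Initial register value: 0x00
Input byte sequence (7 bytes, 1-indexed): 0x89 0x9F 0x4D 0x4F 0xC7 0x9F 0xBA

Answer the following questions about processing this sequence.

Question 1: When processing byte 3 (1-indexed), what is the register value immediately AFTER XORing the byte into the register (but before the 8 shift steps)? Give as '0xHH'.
Register before byte 3: 0xDF
Byte 3: 0x4D
0xDF XOR 0x4D = 0x92

Answer: 0x92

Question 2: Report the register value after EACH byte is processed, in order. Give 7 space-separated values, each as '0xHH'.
0xB6 0xDF 0xF7 0x21 0xBC 0xE9 0xBE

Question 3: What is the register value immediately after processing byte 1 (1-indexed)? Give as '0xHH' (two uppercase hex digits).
After byte 1 (0x89): reg=0xB6

Answer: 0xB6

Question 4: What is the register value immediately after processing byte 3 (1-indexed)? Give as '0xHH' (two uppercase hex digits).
Answer: 0xF7

Derivation:
After byte 1 (0x89): reg=0xB6
After byte 2 (0x9F): reg=0xDF
After byte 3 (0x4D): reg=0xF7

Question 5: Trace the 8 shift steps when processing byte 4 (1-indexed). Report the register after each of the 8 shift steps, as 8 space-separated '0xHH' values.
Answer: 0x77 0xEE 0xDB 0xB1 0x65 0xCA 0x93 0x21

Derivation:
After byte 1 (0x89): reg=0xB6
After byte 2 (0x9F): reg=0xDF
After byte 3 (0x4D): reg=0xF7
Register before byte 4: 0xF7
After XOR with byte 0x4F: 0xB8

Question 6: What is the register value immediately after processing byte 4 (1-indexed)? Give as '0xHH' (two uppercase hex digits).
Answer: 0x21

Derivation:
After byte 1 (0x89): reg=0xB6
After byte 2 (0x9F): reg=0xDF
After byte 3 (0x4D): reg=0xF7
After byte 4 (0x4F): reg=0x21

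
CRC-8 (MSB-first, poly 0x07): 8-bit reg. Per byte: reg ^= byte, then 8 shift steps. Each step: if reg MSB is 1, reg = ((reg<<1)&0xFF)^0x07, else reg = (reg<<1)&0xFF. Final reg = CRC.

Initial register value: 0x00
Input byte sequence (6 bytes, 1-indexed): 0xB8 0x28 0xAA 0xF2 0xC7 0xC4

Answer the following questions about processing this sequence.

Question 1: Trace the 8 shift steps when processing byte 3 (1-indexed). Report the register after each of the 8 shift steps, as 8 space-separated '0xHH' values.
Answer: 0x2D 0x5A 0xB4 0x6F 0xDE 0xBB 0x71 0xE2

Derivation:
After byte 1 (0xB8): reg=0x21
After byte 2 (0x28): reg=0x3F
Register before byte 3: 0x3F
After XOR with byte 0xAA: 0x95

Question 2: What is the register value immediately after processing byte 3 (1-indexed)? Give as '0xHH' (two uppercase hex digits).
Answer: 0xE2

Derivation:
After byte 1 (0xB8): reg=0x21
After byte 2 (0x28): reg=0x3F
After byte 3 (0xAA): reg=0xE2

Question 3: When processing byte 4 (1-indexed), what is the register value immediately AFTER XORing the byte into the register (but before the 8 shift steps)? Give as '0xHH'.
Answer: 0x10

Derivation:
Register before byte 4: 0xE2
Byte 4: 0xF2
0xE2 XOR 0xF2 = 0x10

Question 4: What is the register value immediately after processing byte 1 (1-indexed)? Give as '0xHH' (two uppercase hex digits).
After byte 1 (0xB8): reg=0x21

Answer: 0x21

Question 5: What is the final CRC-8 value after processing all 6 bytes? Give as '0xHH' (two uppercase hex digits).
Answer: 0x76

Derivation:
After byte 1 (0xB8): reg=0x21
After byte 2 (0x28): reg=0x3F
After byte 3 (0xAA): reg=0xE2
After byte 4 (0xF2): reg=0x70
After byte 5 (0xC7): reg=0x0C
After byte 6 (0xC4): reg=0x76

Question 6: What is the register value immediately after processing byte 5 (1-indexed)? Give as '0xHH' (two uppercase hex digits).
Answer: 0x0C

Derivation:
After byte 1 (0xB8): reg=0x21
After byte 2 (0x28): reg=0x3F
After byte 3 (0xAA): reg=0xE2
After byte 4 (0xF2): reg=0x70
After byte 5 (0xC7): reg=0x0C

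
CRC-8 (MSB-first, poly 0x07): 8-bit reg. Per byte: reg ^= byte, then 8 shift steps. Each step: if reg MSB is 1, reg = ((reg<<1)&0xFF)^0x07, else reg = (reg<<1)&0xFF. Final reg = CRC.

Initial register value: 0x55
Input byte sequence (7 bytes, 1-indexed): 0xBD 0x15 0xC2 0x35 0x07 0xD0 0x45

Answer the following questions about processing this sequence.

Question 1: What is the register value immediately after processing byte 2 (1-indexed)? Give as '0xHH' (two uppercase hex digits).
Answer: 0x80

Derivation:
After byte 1 (0xBD): reg=0x96
After byte 2 (0x15): reg=0x80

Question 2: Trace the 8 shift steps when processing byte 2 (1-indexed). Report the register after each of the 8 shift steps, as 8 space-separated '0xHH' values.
After byte 1 (0xBD): reg=0x96
Register before byte 2: 0x96
After XOR with byte 0x15: 0x83

Answer: 0x01 0x02 0x04 0x08 0x10 0x20 0x40 0x80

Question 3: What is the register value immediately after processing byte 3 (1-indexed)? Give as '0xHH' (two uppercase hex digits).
Answer: 0xC9

Derivation:
After byte 1 (0xBD): reg=0x96
After byte 2 (0x15): reg=0x80
After byte 3 (0xC2): reg=0xC9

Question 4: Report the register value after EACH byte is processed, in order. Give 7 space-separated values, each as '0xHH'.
0x96 0x80 0xC9 0xFA 0xFD 0xC3 0x9B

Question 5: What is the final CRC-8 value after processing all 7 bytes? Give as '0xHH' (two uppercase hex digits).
After byte 1 (0xBD): reg=0x96
After byte 2 (0x15): reg=0x80
After byte 3 (0xC2): reg=0xC9
After byte 4 (0x35): reg=0xFA
After byte 5 (0x07): reg=0xFD
After byte 6 (0xD0): reg=0xC3
After byte 7 (0x45): reg=0x9B

Answer: 0x9B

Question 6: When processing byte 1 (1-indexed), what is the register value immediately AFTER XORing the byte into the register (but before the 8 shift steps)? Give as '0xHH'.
Register before byte 1: 0x55
Byte 1: 0xBD
0x55 XOR 0xBD = 0xE8

Answer: 0xE8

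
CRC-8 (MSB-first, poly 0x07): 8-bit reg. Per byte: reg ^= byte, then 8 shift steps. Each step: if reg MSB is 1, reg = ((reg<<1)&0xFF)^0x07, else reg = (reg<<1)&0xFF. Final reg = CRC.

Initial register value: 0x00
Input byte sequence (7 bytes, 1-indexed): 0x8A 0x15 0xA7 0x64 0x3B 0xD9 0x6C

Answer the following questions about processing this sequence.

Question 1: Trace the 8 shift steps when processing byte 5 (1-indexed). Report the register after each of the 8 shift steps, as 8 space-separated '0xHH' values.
Answer: 0x7F 0xFE 0xFB 0xF1 0xE5 0xCD 0x9D 0x3D

Derivation:
After byte 1 (0x8A): reg=0xBF
After byte 2 (0x15): reg=0x5F
After byte 3 (0xA7): reg=0xE6
After byte 4 (0x64): reg=0x87
Register before byte 5: 0x87
After XOR with byte 0x3B: 0xBC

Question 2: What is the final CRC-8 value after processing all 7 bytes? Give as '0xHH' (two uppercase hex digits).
After byte 1 (0x8A): reg=0xBF
After byte 2 (0x15): reg=0x5F
After byte 3 (0xA7): reg=0xE6
After byte 4 (0x64): reg=0x87
After byte 5 (0x3B): reg=0x3D
After byte 6 (0xD9): reg=0xB2
After byte 7 (0x6C): reg=0x14

Answer: 0x14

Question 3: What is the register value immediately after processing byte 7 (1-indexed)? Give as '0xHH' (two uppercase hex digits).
After byte 1 (0x8A): reg=0xBF
After byte 2 (0x15): reg=0x5F
After byte 3 (0xA7): reg=0xE6
After byte 4 (0x64): reg=0x87
After byte 5 (0x3B): reg=0x3D
After byte 6 (0xD9): reg=0xB2
After byte 7 (0x6C): reg=0x14

Answer: 0x14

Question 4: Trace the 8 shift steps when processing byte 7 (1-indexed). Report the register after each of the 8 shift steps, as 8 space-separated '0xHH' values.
Answer: 0xBB 0x71 0xE2 0xC3 0x81 0x05 0x0A 0x14

Derivation:
After byte 1 (0x8A): reg=0xBF
After byte 2 (0x15): reg=0x5F
After byte 3 (0xA7): reg=0xE6
After byte 4 (0x64): reg=0x87
After byte 5 (0x3B): reg=0x3D
After byte 6 (0xD9): reg=0xB2
Register before byte 7: 0xB2
After XOR with byte 0x6C: 0xDE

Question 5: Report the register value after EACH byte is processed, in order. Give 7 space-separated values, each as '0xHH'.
0xBF 0x5F 0xE6 0x87 0x3D 0xB2 0x14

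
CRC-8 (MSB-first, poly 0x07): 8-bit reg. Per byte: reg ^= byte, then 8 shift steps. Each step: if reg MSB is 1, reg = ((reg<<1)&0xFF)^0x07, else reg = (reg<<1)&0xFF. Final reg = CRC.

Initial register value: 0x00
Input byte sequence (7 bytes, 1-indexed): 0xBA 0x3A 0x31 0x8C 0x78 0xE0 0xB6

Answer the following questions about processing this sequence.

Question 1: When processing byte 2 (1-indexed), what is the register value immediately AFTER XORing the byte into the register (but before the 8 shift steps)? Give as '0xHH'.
Register before byte 2: 0x2F
Byte 2: 0x3A
0x2F XOR 0x3A = 0x15

Answer: 0x15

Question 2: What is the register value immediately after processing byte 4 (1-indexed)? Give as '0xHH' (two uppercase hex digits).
After byte 1 (0xBA): reg=0x2F
After byte 2 (0x3A): reg=0x6B
After byte 3 (0x31): reg=0x81
After byte 4 (0x8C): reg=0x23

Answer: 0x23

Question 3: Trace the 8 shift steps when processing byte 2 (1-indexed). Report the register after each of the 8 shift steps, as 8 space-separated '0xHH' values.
Answer: 0x2A 0x54 0xA8 0x57 0xAE 0x5B 0xB6 0x6B

Derivation:
After byte 1 (0xBA): reg=0x2F
Register before byte 2: 0x2F
After XOR with byte 0x3A: 0x15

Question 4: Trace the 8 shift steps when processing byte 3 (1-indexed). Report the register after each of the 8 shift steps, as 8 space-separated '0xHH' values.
After byte 1 (0xBA): reg=0x2F
After byte 2 (0x3A): reg=0x6B
Register before byte 3: 0x6B
After XOR with byte 0x31: 0x5A

Answer: 0xB4 0x6F 0xDE 0xBB 0x71 0xE2 0xC3 0x81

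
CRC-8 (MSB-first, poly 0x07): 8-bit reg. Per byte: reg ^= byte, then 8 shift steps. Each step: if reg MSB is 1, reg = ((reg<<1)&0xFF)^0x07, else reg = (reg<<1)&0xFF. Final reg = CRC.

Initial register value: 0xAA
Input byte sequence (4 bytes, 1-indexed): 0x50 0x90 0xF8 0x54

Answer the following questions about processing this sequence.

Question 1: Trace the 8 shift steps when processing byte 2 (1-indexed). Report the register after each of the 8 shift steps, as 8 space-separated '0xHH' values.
Answer: 0xF0 0xE7 0xC9 0x95 0x2D 0x5A 0xB4 0x6F

Derivation:
After byte 1 (0x50): reg=0xE8
Register before byte 2: 0xE8
After XOR with byte 0x90: 0x78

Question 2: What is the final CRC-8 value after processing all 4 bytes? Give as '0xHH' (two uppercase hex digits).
After byte 1 (0x50): reg=0xE8
After byte 2 (0x90): reg=0x6F
After byte 3 (0xF8): reg=0xEC
After byte 4 (0x54): reg=0x21

Answer: 0x21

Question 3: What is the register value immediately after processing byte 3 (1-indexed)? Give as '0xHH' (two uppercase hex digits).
After byte 1 (0x50): reg=0xE8
After byte 2 (0x90): reg=0x6F
After byte 3 (0xF8): reg=0xEC

Answer: 0xEC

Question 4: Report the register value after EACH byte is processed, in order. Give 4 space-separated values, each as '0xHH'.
0xE8 0x6F 0xEC 0x21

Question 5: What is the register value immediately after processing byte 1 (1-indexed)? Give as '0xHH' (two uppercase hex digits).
After byte 1 (0x50): reg=0xE8

Answer: 0xE8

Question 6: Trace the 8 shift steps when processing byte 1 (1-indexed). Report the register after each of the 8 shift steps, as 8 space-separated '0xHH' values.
Register before byte 1: 0xAA
After XOR with byte 0x50: 0xFA

Answer: 0xF3 0xE1 0xC5 0x8D 0x1D 0x3A 0x74 0xE8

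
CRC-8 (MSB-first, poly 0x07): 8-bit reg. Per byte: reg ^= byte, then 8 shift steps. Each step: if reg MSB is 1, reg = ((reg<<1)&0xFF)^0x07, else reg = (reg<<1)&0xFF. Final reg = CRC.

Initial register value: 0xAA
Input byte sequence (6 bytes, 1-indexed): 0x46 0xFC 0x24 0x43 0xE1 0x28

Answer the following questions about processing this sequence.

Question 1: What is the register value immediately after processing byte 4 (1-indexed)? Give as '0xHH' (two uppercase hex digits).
Answer: 0x2E

Derivation:
After byte 1 (0x46): reg=0x8A
After byte 2 (0xFC): reg=0x45
After byte 3 (0x24): reg=0x20
After byte 4 (0x43): reg=0x2E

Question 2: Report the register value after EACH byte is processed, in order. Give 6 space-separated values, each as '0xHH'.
0x8A 0x45 0x20 0x2E 0x63 0xF6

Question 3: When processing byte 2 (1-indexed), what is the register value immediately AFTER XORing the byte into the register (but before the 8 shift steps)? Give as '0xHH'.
Register before byte 2: 0x8A
Byte 2: 0xFC
0x8A XOR 0xFC = 0x76

Answer: 0x76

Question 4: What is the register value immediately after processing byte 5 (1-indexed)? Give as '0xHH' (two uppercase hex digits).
Answer: 0x63

Derivation:
After byte 1 (0x46): reg=0x8A
After byte 2 (0xFC): reg=0x45
After byte 3 (0x24): reg=0x20
After byte 4 (0x43): reg=0x2E
After byte 5 (0xE1): reg=0x63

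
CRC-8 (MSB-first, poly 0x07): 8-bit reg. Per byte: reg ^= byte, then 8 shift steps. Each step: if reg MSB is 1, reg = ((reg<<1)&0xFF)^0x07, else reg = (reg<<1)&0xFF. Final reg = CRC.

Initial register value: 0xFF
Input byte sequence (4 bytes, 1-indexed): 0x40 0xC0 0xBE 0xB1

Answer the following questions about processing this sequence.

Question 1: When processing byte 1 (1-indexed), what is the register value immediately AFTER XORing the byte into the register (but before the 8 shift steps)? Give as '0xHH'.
Answer: 0xBF

Derivation:
Register before byte 1: 0xFF
Byte 1: 0x40
0xFF XOR 0x40 = 0xBF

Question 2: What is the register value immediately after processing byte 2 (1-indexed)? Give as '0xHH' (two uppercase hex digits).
Answer: 0xC2

Derivation:
After byte 1 (0x40): reg=0x34
After byte 2 (0xC0): reg=0xC2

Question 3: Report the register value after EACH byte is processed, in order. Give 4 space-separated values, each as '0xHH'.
0x34 0xC2 0x73 0x40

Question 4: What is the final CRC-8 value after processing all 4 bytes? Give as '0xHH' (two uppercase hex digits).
After byte 1 (0x40): reg=0x34
After byte 2 (0xC0): reg=0xC2
After byte 3 (0xBE): reg=0x73
After byte 4 (0xB1): reg=0x40

Answer: 0x40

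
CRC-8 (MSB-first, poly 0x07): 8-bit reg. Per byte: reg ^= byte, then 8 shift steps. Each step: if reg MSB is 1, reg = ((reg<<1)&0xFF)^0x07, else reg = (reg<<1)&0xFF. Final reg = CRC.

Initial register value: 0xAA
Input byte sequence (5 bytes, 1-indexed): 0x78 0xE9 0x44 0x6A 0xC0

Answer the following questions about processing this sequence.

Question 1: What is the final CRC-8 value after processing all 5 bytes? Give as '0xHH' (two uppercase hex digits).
Answer: 0x7F

Derivation:
After byte 1 (0x78): reg=0x30
After byte 2 (0xE9): reg=0x01
After byte 3 (0x44): reg=0xDC
After byte 4 (0x6A): reg=0x0B
After byte 5 (0xC0): reg=0x7F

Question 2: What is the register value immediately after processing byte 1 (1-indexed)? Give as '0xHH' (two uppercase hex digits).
Answer: 0x30

Derivation:
After byte 1 (0x78): reg=0x30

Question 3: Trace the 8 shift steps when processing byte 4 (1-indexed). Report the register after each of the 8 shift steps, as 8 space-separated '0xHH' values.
After byte 1 (0x78): reg=0x30
After byte 2 (0xE9): reg=0x01
After byte 3 (0x44): reg=0xDC
Register before byte 4: 0xDC
After XOR with byte 0x6A: 0xB6

Answer: 0x6B 0xD6 0xAB 0x51 0xA2 0x43 0x86 0x0B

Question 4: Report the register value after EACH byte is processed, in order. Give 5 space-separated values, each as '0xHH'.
0x30 0x01 0xDC 0x0B 0x7F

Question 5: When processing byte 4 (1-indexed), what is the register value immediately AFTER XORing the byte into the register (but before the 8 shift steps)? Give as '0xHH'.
Answer: 0xB6

Derivation:
Register before byte 4: 0xDC
Byte 4: 0x6A
0xDC XOR 0x6A = 0xB6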